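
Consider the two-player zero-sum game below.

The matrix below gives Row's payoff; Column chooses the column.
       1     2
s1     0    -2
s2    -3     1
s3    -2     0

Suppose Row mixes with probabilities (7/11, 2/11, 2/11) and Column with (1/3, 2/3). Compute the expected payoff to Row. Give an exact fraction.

Against (1/3, 2/3), each row's expected payoff is s1: -4/3; s2: -1/3; s3: -2/3.
Taking the (7/11, 2/11, 2/11)-weighted average: (7/11)·(-4/3) + (2/11)·(-1/3) + (2/11)·(-2/3) = -34/33.

-34/33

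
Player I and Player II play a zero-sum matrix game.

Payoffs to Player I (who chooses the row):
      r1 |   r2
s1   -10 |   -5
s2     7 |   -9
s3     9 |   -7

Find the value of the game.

-115/21

Row s2 is strictly dominated by row s3, so Player I never plays it.
The remaining 2×2 game on (s1, s3) × (r1, r2) has no saddle point. Let Player I play s1 with probability p; indifference gives −10p + 9(1−p) = −5p − 7(1−p), so p = 16/21.
Similarly Player II's optimal q on r1 is 2/21, and the value is -10·(2/21) + (-5)·(19/21) = -115/21.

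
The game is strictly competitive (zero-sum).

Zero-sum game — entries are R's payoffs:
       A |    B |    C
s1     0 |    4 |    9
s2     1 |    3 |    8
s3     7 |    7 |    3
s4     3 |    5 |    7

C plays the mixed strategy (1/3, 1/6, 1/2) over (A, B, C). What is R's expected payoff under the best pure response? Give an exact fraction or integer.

16/3

s1: (0)·(1/3) + (4)·(1/6) + (9)·(1/2) = 31/6.
s2: (1)·(1/3) + (3)·(1/6) + (8)·(1/2) = 29/6.
s3: (7)·(1/3) + (7)·(1/6) + (3)·(1/2) = 5.
s4: (3)·(1/3) + (5)·(1/6) + (7)·(1/2) = 16/3.
The best pure response is s4 with expected payoff 16/3.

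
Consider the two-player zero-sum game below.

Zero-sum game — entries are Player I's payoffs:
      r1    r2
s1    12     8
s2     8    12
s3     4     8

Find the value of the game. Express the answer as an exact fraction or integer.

Row s3 is strictly dominated by row s2, so Player I never plays it.
The remaining 2×2 game on (s1, s2) × (r1, r2) has no saddle point. Let Player I play s1 with probability p; indifference gives 12p + 8(1−p) = 8p + 12(1−p), so p = 1/2.
Similarly Player II's optimal q on r1 is 1/2, and the value is 12·(1/2) + (8)·(1/2) = 10.

10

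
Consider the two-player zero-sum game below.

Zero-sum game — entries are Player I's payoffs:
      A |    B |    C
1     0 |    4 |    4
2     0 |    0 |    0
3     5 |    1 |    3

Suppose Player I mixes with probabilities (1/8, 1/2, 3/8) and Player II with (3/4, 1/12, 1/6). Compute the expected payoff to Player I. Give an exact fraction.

7/4

Against (3/4, 1/12, 1/6), each row's expected payoff is 1: 1; 2: 0; 3: 13/3.
Taking the (1/8, 1/2, 3/8)-weighted average: (1/8)·(1) + (1/2)·(0) + (3/8)·(13/3) = 7/4.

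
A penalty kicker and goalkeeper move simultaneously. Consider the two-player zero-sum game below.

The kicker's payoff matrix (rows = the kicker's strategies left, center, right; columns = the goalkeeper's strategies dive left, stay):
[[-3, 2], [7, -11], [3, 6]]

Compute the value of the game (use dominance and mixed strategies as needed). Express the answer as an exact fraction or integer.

25/7

Row left is strictly dominated by row right, so the kicker never plays it.
The remaining 2×2 game on (center, right) × (dive left, stay) has no saddle point. Let the kicker play center with probability p; indifference gives 7p + 3(1−p) = −11p + 6(1−p), so p = 1/7.
Similarly the goalkeeper's optimal q on dive left is 17/21, and the value is 7·(17/21) + (-11)·(4/21) = 25/7.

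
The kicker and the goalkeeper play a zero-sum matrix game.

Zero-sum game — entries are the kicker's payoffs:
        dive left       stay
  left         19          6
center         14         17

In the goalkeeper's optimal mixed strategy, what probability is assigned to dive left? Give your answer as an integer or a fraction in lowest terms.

Row minima are 6 and 14, so the kicker's maximin is 14; column maxima are 19 and 17, so the goalkeeper's minimax is 17. These differ, so the equilibrium is in mixed strategies.
Let the goalkeeper play dive left with probability q. The kicker is indifferent when 19q + 6(1−q) = 14q + 17(1−q), giving q = 11/16.

11/16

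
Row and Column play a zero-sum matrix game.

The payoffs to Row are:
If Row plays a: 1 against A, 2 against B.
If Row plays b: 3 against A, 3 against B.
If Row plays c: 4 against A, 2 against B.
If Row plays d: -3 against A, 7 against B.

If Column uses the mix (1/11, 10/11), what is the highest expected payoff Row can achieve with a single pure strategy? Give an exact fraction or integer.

a: (1)·(1/11) + (2)·(10/11) = 21/11.
b: (3)·(1/11) + (3)·(10/11) = 3.
c: (4)·(1/11) + (2)·(10/11) = 24/11.
d: (-3)·(1/11) + (7)·(10/11) = 67/11.
The best pure response is d with expected payoff 67/11.

67/11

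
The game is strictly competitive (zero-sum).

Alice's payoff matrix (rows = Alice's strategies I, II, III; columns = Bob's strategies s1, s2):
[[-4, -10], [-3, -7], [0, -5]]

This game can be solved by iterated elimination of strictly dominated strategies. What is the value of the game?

Column s1 is strictly dominated by s2 for Bob (-10<-4, -7<-3, -5<0); eliminate s1.
Row II is strictly dominated by row III (-5>-7); eliminate II.
Row I is strictly dominated by row III (-5>-10); eliminate I.
Only (III, s2) remains, with payoff -5.

-5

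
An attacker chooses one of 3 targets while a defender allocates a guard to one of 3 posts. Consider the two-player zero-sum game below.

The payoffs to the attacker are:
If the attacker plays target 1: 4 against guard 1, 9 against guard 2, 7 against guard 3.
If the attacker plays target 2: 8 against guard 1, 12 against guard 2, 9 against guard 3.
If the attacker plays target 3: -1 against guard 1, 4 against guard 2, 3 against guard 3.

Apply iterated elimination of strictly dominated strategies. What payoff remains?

Row target 3 is strictly dominated by row target 1 (4>-1, 9>4, 7>3); eliminate target 3.
Row target 1 is strictly dominated by row target 2 (8>4, 12>9, 9>7); eliminate target 1.
Column guard 2 is strictly dominated by guard 1 for the defender (8<12); eliminate guard 2.
Column guard 3 is strictly dominated by guard 1 for the defender (8<9); eliminate guard 3.
Only (target 2, guard 1) remains, with payoff 8.

8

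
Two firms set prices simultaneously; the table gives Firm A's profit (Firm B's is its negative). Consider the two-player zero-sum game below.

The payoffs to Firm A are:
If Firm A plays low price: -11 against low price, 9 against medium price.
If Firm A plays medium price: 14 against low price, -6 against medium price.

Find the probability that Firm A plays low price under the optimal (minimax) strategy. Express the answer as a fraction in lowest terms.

Row minima are -11 and -6, so Firm A's maximin is -6; column maxima are 14 and 9, so Firm B's minimax is 9. These differ, so the equilibrium is in mixed strategies.
Let Firm A play low price with probability p. Firm B is indifferent when −11p + 14(1−p) = 9p − 6(1−p), giving p = 1/2.

1/2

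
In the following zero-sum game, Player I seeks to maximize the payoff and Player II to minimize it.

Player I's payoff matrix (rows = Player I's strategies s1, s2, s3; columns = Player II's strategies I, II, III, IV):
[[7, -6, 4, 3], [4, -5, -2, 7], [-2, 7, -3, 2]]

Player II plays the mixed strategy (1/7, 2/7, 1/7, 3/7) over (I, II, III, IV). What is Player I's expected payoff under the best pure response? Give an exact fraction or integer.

15/7

s1: (7)·(1/7) + (-6)·(2/7) + (4)·(1/7) + (3)·(3/7) = 8/7.
s2: (4)·(1/7) + (-5)·(2/7) + (-2)·(1/7) + (7)·(3/7) = 13/7.
s3: (-2)·(1/7) + (7)·(2/7) + (-3)·(1/7) + (2)·(3/7) = 15/7.
The best pure response is s3 with expected payoff 15/7.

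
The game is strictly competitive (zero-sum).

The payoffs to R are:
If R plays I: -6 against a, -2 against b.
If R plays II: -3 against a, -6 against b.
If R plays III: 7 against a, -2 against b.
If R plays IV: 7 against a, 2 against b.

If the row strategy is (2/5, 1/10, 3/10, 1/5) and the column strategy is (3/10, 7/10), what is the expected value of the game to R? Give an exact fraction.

-22/25

Against (3/10, 7/10), each row's expected payoff is I: -16/5; II: -51/10; III: 7/10; IV: 7/2.
Taking the (2/5, 1/10, 3/10, 1/5)-weighted average: (2/5)·(-16/5) + (1/10)·(-51/10) + (3/10)·(7/10) + (1/5)·(7/2) = -22/25.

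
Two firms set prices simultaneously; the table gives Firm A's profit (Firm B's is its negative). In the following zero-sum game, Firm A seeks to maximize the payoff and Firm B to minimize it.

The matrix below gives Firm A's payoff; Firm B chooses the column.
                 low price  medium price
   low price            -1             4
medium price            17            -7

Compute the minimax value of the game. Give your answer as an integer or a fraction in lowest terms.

Row minima are -1 and -7, so Firm A's maximin is -1; column maxima are 17 and 4, so Firm B's minimax is 4. These differ, so the equilibrium is in mixed strategies.
Let Firm A play low price with probability p. Firm B is indifferent when −p + 17(1−p) = 4p − 7(1−p), giving p = 24/29.
Let Firm B play low price with probability q. Firm A is indifferent when −q + 4(1−q) = 17q − 7(1−q), giving q = 11/29.
The value is -1·(11/29) + (4)·(18/29) = 61/29.

61/29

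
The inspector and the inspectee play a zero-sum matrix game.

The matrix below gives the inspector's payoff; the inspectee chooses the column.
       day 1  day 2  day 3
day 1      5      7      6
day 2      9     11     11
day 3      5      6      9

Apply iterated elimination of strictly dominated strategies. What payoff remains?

9

Column day 2 is strictly dominated by day 1 for the inspectee (5<7, 9<11, 5<6); eliminate day 2.
Column day 3 is strictly dominated by day 1 for the inspectee (5<6, 9<11, 5<9); eliminate day 3.
Row day 1 is strictly dominated by row day 2 (9>5); eliminate day 1.
Row day 3 is strictly dominated by row day 2 (9>5); eliminate day 3.
Only (day 2, day 1) remains, with payoff 9.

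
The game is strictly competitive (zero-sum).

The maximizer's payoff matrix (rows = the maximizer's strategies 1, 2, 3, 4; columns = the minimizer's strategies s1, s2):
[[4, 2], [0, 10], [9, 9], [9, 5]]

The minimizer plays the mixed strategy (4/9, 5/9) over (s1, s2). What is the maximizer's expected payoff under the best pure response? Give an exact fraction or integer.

1: (4)·(4/9) + (2)·(5/9) = 26/9.
2: (0)·(4/9) + (10)·(5/9) = 50/9.
3: (9)·(4/9) + (9)·(5/9) = 9.
4: (9)·(4/9) + (5)·(5/9) = 61/9.
The best pure response is 3 with expected payoff 9.

9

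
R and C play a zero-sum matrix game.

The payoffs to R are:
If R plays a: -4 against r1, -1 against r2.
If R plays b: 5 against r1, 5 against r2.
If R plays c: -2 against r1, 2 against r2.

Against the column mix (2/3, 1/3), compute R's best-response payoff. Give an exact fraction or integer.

5

a: (-4)·(2/3) + (-1)·(1/3) = -3.
b: (5)·(2/3) + (5)·(1/3) = 5.
c: (-2)·(2/3) + (2)·(1/3) = -2/3.
The best pure response is b with expected payoff 5.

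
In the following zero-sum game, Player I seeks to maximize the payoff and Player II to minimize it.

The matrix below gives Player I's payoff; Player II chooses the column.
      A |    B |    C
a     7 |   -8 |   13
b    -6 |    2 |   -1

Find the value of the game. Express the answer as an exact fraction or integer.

-34/23

Column C is strictly dominated by A for Player II (it gives Player I more in every row).
The remaining 2×2 game on (a, b) × (A, B) has no saddle point. Let Player I play a with probability p; indifference gives 7p − 6(1−p) = −8p + 2(1−p), so p = 8/23.
Similarly Player II's optimal q on A is 10/23, and the value is 7·(10/23) + (-8)·(13/23) = -34/23.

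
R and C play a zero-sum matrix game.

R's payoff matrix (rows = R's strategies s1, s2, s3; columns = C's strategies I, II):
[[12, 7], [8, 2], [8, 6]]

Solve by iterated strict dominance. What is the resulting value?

7

Row s2 is strictly dominated by row s1 (12>8, 7>2); eliminate s2.
Column I is strictly dominated by II for C (7<12, 6<8); eliminate I.
Row s3 is strictly dominated by row s1 (7>6); eliminate s3.
Only (s1, II) remains, with payoff 7.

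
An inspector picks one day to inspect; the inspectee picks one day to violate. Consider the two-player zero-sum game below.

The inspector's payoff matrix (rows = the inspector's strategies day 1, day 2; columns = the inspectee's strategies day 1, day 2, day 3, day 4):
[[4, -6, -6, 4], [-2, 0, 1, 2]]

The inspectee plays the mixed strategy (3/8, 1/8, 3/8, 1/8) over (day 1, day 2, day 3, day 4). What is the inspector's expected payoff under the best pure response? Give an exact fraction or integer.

-1/8

day 1: (4)·(3/8) + (-6)·(1/8) + (-6)·(3/8) + (4)·(1/8) = -1.
day 2: (-2)·(3/8) + (0)·(1/8) + (1)·(3/8) + (2)·(1/8) = -1/8.
The best pure response is day 2 with expected payoff -1/8.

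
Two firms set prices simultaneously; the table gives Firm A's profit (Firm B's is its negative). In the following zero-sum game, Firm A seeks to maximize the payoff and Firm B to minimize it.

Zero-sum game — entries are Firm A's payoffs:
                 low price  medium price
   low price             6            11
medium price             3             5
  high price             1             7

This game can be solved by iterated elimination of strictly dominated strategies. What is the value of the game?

6

Column medium price is strictly dominated by low price for Firm B (6<11, 3<5, 1<7); eliminate medium price.
Row high price is strictly dominated by row low price (6>1); eliminate high price.
Row medium price is strictly dominated by row low price (6>3); eliminate medium price.
Only (low price, low price) remains, with payoff 6.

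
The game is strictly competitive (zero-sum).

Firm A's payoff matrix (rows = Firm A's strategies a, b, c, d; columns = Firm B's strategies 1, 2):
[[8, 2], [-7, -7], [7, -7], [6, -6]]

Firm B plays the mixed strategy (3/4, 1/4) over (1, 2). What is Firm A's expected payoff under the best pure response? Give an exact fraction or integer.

a: (8)·(3/4) + (2)·(1/4) = 13/2.
b: (-7)·(3/4) + (-7)·(1/4) = -7.
c: (7)·(3/4) + (-7)·(1/4) = 7/2.
d: (6)·(3/4) + (-6)·(1/4) = 3.
The best pure response is a with expected payoff 13/2.

13/2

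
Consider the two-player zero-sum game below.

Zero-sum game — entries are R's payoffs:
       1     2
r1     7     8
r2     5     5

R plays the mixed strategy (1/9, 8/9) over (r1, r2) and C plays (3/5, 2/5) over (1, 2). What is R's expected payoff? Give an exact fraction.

Against (3/5, 2/5), each row's expected payoff is r1: 37/5; r2: 5.
Taking the (1/9, 8/9)-weighted average: (1/9)·(37/5) + (8/9)·(5) = 79/15.

79/15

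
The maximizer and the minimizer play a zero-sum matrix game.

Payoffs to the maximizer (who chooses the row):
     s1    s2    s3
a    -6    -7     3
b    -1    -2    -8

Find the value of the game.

Column s1 is strictly dominated by s2 for the minimizer (it gives the maximizer more in every row).
The remaining 2×2 game on (a, b) × (s2, s3) has no saddle point. Let the maximizer play a with probability p; indifference gives −7p − 2(1−p) = 3p − 8(1−p), so p = 3/8.
Similarly the minimizer's optimal q on s2 is 11/16, and the value is -7·(11/16) + (3)·(5/16) = -31/8.

-31/8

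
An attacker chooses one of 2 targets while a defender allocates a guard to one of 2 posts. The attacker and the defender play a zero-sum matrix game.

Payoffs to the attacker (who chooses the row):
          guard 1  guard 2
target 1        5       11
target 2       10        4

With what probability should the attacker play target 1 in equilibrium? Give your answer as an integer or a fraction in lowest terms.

Row minima are 5 and 4, so the attacker's maximin is 5; column maxima are 10 and 11, so the defender's minimax is 10. These differ, so the equilibrium is in mixed strategies.
Let the attacker play target 1 with probability p. The defender is indifferent when 5p + 10(1−p) = 11p + 4(1−p), giving p = 1/2.

1/2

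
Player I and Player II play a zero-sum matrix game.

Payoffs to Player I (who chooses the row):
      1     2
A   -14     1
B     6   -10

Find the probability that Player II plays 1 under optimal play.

Row minima are -14 and -10, so Player I's maximin is -10; column maxima are 6 and 1, so Player II's minimax is 1. These differ, so the equilibrium is in mixed strategies.
Let Player II play 1 with probability q. Player I is indifferent when −14q + (1−q) = 6q − 10(1−q), giving q = 11/31.

11/31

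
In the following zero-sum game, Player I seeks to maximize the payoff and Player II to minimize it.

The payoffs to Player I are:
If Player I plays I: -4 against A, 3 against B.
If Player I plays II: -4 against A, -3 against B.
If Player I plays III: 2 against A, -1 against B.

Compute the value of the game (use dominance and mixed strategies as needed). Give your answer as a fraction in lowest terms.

1/5

Row II is strictly dominated by row III, so Player I never plays it.
The remaining 2×2 game on (I, III) × (A, B) has no saddle point. Let Player I play I with probability p; indifference gives −4p + 2(1−p) = 3p − (1−p), so p = 3/10.
Similarly Player II's optimal q on A is 2/5, and the value is -4·(2/5) + (3)·(3/5) = 1/5.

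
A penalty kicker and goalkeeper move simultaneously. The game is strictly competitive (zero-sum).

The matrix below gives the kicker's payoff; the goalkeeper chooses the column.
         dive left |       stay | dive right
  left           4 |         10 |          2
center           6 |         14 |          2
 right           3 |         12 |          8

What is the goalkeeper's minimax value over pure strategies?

6

The worst case (largest entry) in each column is dive left: 6, stay: 14, dive right: 8.
The best (smallest) of these is 6.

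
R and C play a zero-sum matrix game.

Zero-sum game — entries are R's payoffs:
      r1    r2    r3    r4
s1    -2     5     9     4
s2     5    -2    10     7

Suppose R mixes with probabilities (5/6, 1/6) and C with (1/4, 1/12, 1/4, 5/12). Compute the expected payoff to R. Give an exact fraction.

77/18

Against (1/4, 1/12, 1/4, 5/12), each row's expected payoff is s1: 23/6; s2: 13/2.
Taking the (5/6, 1/6)-weighted average: (5/6)·(23/6) + (1/6)·(13/2) = 77/18.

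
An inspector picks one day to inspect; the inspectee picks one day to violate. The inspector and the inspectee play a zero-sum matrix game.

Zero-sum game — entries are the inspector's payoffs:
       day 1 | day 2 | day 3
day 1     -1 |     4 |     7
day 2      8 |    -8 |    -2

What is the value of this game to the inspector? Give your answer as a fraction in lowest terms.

8/7

Column day 3 is strictly dominated by day 2 for the inspectee (it gives the inspector more in every row).
The remaining 2×2 game on (day 1, day 2) × (day 1, day 2) has no saddle point. Let the inspector play day 1 with probability p; indifference gives −p + 8(1−p) = 4p − 8(1−p), so p = 16/21.
Similarly the inspectee's optimal q on day 1 is 4/7, and the value is -1·(4/7) + (4)·(3/7) = 8/7.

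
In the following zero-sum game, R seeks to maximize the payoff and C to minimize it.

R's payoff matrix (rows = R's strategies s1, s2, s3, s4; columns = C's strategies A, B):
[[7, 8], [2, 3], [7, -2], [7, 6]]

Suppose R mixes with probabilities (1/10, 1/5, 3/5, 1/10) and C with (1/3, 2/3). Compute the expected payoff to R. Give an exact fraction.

38/15

Against (1/3, 2/3), each row's expected payoff is s1: 23/3; s2: 8/3; s3: 1; s4: 19/3.
Taking the (1/10, 1/5, 3/5, 1/10)-weighted average: (1/10)·(23/3) + (1/5)·(8/3) + (3/5)·(1) + (1/10)·(19/3) = 38/15.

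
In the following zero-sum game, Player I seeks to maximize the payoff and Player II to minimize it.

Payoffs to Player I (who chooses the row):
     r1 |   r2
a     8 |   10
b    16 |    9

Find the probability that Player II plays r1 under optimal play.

1/9

Row minima are 8 and 9, so Player I's maximin is 9; column maxima are 16 and 10, so Player II's minimax is 10. These differ, so the equilibrium is in mixed strategies.
Let Player II play r1 with probability q. Player I is indifferent when 8q + 10(1−q) = 16q + 9(1−q), giving q = 1/9.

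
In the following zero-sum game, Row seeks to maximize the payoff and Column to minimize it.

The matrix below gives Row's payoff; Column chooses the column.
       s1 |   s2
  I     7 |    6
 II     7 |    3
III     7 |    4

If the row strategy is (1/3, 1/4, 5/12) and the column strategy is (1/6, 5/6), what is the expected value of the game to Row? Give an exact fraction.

Against (1/6, 5/6), each row's expected payoff is I: 37/6; II: 11/3; III: 9/2.
Taking the (1/3, 1/4, 5/12)-weighted average: (1/3)·(37/6) + (1/4)·(11/3) + (5/12)·(9/2) = 349/72.

349/72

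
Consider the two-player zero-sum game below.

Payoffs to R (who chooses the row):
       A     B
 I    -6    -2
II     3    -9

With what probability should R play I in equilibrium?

3/4

Row minima are -6 and -9, so R's maximin is -6; column maxima are 3 and -2, so C's minimax is -2. These differ, so the equilibrium is in mixed strategies.
Let R play I with probability p. C is indifferent when −6p + 3(1−p) = −2p − 9(1−p), giving p = 3/4.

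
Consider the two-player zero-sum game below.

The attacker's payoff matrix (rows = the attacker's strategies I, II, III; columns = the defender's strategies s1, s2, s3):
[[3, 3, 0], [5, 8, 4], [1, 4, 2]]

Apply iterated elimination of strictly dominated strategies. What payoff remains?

Column s2 is strictly dominated by s3 for the defender (0<3, 4<8, 2<4); eliminate s2.
Row I is strictly dominated by row II (5>3, 4>0); eliminate I.
Row III is strictly dominated by row II (5>1, 4>2); eliminate III.
Column s1 is strictly dominated by s3 for the defender (4<5); eliminate s1.
Only (II, s3) remains, with payoff 4.

4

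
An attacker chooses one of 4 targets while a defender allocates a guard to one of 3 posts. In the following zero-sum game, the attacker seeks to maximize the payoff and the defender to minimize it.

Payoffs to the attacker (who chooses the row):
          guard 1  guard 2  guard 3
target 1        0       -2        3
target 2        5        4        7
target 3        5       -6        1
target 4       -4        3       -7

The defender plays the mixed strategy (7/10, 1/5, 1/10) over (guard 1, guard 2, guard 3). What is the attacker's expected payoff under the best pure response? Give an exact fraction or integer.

5

target 1: (0)·(7/10) + (-2)·(1/5) + (3)·(1/10) = -1/10.
target 2: (5)·(7/10) + (4)·(1/5) + (7)·(1/10) = 5.
target 3: (5)·(7/10) + (-6)·(1/5) + (1)·(1/10) = 12/5.
target 4: (-4)·(7/10) + (3)·(1/5) + (-7)·(1/10) = -29/10.
The best pure response is target 2 with expected payoff 5.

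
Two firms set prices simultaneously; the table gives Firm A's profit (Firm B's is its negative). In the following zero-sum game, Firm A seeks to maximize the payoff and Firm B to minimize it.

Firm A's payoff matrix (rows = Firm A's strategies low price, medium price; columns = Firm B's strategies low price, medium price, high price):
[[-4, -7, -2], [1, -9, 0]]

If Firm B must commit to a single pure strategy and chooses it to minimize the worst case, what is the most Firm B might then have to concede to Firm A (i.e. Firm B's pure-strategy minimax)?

The worst case (largest entry) in each column is low price: 1, medium price: -7, high price: 0.
The best (smallest) of these is -7.

-7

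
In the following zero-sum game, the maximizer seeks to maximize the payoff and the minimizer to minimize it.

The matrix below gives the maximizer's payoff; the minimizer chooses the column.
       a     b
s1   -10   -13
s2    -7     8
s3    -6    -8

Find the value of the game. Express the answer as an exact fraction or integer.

Row s1 is strictly dominated by row s3, so the maximizer never plays it.
The remaining 2×2 game on (s2, s3) × (a, b) has no saddle point. Let the maximizer play s2 with probability p; indifference gives −7p − 6(1−p) = 8p − 8(1−p), so p = 2/17.
Similarly the minimizer's optimal q on a is 16/17, and the value is -7·(16/17) + (8)·(1/17) = -104/17.

-104/17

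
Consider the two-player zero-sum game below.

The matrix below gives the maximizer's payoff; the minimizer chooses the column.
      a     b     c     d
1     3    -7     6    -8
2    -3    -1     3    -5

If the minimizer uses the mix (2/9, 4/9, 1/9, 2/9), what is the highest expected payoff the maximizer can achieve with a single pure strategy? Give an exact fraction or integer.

1: (3)·(2/9) + (-7)·(4/9) + (6)·(1/9) + (-8)·(2/9) = -32/9.
2: (-3)·(2/9) + (-1)·(4/9) + (3)·(1/9) + (-5)·(2/9) = -17/9.
The best pure response is 2 with expected payoff -17/9.

-17/9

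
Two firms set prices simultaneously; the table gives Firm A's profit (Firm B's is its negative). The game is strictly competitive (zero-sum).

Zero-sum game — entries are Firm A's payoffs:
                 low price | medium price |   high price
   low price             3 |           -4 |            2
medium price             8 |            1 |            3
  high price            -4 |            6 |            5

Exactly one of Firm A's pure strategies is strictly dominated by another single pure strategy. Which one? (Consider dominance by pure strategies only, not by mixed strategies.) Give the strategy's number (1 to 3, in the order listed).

Compare low price with medium price: 8 > 3, 1 > -4, 3 > 2.
So medium price strictly dominates low price for Firm A; low price is strictly dominated.

1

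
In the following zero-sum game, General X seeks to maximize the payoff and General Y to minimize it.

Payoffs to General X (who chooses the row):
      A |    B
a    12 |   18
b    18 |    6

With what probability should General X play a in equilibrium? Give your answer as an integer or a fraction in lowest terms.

2/3

Row minima are 12 and 6, so General X's maximin is 12; column maxima are 18 and 18, so General Y's minimax is 18. These differ, so the equilibrium is in mixed strategies.
Let General X play a with probability p. General Y is indifferent when 12p + 18(1−p) = 18p + 6(1−p), giving p = 2/3.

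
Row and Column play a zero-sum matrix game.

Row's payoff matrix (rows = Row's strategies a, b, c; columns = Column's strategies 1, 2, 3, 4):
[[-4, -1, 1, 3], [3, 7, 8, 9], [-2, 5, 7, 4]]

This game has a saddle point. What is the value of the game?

3

Row minima: -4, 3, -2 → Row's maximin is 3.
Column maxima: 3, 7, 8, 9 → Column's minimax is 3.
They coincide at (b, 1), so the value is 3.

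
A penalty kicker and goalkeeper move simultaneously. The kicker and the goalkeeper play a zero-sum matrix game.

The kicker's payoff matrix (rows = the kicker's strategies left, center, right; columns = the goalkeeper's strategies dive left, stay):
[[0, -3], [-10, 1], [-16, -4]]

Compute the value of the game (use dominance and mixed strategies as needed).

-15/7

Row right is strictly dominated by row center, so the kicker never plays it.
The remaining 2×2 game on (left, center) × (dive left, stay) has no saddle point. Let the kicker play left with probability p; indifference gives −10(1−p) = −3p + (1−p), so p = 11/14.
Similarly the goalkeeper's optimal q on dive left is 2/7, and the value is 0·(2/7) + (-3)·(5/7) = -15/7.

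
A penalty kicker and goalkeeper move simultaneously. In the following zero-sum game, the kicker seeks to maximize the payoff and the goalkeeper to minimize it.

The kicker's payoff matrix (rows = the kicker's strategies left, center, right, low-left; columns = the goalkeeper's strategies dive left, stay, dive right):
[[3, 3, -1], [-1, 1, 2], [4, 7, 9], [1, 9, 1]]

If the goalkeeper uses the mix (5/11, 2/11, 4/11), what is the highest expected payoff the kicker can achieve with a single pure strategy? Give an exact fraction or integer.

left: (3)·(5/11) + (3)·(2/11) + (-1)·(4/11) = 17/11.
center: (-1)·(5/11) + (1)·(2/11) + (2)·(4/11) = 5/11.
right: (4)·(5/11) + (7)·(2/11) + (9)·(4/11) = 70/11.
low-left: (1)·(5/11) + (9)·(2/11) + (1)·(4/11) = 27/11.
The best pure response is right with expected payoff 70/11.

70/11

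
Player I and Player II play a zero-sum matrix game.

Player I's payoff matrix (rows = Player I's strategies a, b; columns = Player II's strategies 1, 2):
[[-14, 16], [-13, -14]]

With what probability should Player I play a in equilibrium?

Row minima are -14 and -14, so Player I's maximin is -14; column maxima are -13 and 16, so Player II's minimax is -13. These differ, so the equilibrium is in mixed strategies.
Let Player I play a with probability p. Player II is indifferent when −14p − 13(1−p) = 16p − 14(1−p), giving p = 1/31.

1/31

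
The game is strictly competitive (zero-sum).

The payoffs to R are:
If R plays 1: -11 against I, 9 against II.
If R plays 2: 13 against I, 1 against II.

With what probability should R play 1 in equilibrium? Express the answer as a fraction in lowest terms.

Row minima are -11 and 1, so R's maximin is 1; column maxima are 13 and 9, so C's minimax is 9. These differ, so the equilibrium is in mixed strategies.
Let R play 1 with probability p. C is indifferent when −11p + 13(1−p) = 9p + (1−p), giving p = 3/8.

3/8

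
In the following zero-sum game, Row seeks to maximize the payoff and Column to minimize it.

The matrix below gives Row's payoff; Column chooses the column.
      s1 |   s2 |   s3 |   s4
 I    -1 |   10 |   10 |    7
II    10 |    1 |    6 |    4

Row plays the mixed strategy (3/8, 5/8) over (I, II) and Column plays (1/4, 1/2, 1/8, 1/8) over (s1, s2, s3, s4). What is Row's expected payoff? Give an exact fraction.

335/64

Against (1/4, 1/2, 1/8, 1/8), each row's expected payoff is I: 55/8; II: 17/4.
Taking the (3/8, 5/8)-weighted average: (3/8)·(55/8) + (5/8)·(17/4) = 335/64.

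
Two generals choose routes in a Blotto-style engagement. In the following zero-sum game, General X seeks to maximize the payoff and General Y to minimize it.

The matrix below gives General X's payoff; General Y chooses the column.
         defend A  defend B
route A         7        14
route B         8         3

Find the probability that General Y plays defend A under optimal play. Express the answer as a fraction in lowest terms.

11/12

Row minima are 7 and 3, so General X's maximin is 7; column maxima are 8 and 14, so General Y's minimax is 8. These differ, so the equilibrium is in mixed strategies.
Let General Y play defend A with probability q. General X is indifferent when 7q + 14(1−q) = 8q + 3(1−q), giving q = 11/12.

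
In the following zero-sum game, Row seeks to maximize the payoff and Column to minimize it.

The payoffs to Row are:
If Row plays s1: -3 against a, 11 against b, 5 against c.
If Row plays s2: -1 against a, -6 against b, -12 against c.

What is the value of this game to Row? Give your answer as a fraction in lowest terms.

Column b is strictly dominated by c for Column (it gives Row more in every row).
The remaining 2×2 game on (s1, s2) × (a, c) has no saddle point. Let Row play s1 with probability p; indifference gives −3p − (1−p) = 5p − 12(1−p), so p = 11/19.
Similarly Column's optimal q on a is 17/19, and the value is -3·(17/19) + (5)·(2/19) = -41/19.

-41/19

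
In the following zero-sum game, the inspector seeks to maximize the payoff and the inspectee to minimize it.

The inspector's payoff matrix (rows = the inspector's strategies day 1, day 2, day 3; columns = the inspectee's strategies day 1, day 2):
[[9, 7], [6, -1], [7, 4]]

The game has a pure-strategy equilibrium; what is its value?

7

Row minima: 7, -1, 4 → the inspector's maximin is 7.
Column maxima: 9, 7 → the inspectee's minimax is 7.
They coincide at (day 1, day 2), so the value is 7.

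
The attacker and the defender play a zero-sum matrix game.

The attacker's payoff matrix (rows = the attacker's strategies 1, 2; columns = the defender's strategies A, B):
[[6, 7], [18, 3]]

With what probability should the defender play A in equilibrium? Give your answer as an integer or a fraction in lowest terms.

1/4

Row minima are 6 and 3, so the attacker's maximin is 6; column maxima are 18 and 7, so the defender's minimax is 7. These differ, so the equilibrium is in mixed strategies.
Let the defender play A with probability q. The attacker is indifferent when 6q + 7(1−q) = 18q + 3(1−q), giving q = 1/4.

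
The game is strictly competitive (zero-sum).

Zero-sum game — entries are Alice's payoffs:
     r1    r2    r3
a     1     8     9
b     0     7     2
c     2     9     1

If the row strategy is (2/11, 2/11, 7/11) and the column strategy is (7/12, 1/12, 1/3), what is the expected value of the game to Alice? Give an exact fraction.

107/44

Against (7/12, 1/12, 1/3), each row's expected payoff is a: 17/4; b: 5/4; c: 9/4.
Taking the (2/11, 2/11, 7/11)-weighted average: (2/11)·(17/4) + (2/11)·(5/4) + (7/11)·(9/4) = 107/44.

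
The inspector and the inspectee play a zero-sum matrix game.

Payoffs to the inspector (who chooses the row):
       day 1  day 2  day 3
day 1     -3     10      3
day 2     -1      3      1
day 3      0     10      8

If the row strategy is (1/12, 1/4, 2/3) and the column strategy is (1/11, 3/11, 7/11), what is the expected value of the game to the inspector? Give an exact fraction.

71/12

Against (1/11, 3/11, 7/11), each row's expected payoff is day 1: 48/11; day 2: 15/11; day 3: 86/11.
Taking the (1/12, 1/4, 2/3)-weighted average: (1/12)·(48/11) + (1/4)·(15/11) + (2/3)·(86/11) = 71/12.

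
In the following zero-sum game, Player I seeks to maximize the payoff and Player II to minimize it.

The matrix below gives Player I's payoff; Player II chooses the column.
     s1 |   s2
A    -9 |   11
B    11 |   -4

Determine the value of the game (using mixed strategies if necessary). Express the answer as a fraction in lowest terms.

Row minima are -9 and -4, so Player I's maximin is -4; column maxima are 11 and 11, so Player II's minimax is 11. These differ, so the equilibrium is in mixed strategies.
Let Player I play A with probability p. Player II is indifferent when −9p + 11(1−p) = 11p − 4(1−p), giving p = 3/7.
Let Player II play s1 with probability q. Player I is indifferent when −9q + 11(1−q) = 11q − 4(1−q), giving q = 3/7.
The value is -9·(3/7) + (11)·(4/7) = 17/7.

17/7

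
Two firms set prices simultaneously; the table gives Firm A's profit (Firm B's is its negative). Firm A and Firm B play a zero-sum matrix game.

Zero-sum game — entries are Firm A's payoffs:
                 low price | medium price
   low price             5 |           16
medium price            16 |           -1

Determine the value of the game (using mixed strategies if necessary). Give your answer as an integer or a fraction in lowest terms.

Row minima are 5 and -1, so Firm A's maximin is 5; column maxima are 16 and 16, so Firm B's minimax is 16. These differ, so the equilibrium is in mixed strategies.
Let Firm A play low price with probability p. Firm B is indifferent when 5p + 16(1−p) = 16p − (1−p), giving p = 17/28.
Let Firm B play low price with probability q. Firm A is indifferent when 5q + 16(1−q) = 16q − (1−q), giving q = 17/28.
The value is 5·(17/28) + (16)·(11/28) = 261/28.

261/28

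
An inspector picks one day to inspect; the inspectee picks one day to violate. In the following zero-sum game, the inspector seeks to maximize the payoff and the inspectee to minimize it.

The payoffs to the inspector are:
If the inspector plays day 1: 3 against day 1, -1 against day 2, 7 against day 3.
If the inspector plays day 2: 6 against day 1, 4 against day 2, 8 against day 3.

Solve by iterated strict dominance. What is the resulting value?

Column day 3 is strictly dominated by day 1 for the inspectee (3<7, 6<8); eliminate day 3.
Column day 1 is strictly dominated by day 2 for the inspectee (-1<3, 4<6); eliminate day 1.
Row day 1 is strictly dominated by row day 2 (4>-1); eliminate day 1.
Only (day 2, day 2) remains, with payoff 4.

4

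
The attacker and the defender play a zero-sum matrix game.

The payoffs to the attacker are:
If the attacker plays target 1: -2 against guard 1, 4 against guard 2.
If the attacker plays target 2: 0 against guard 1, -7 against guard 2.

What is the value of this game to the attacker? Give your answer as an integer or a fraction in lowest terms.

-14/13

Row minima are -2 and -7, so the attacker's maximin is -2; column maxima are 0 and 4, so the defender's minimax is 0. These differ, so the equilibrium is in mixed strategies.
Let the attacker play target 1 with probability p. The defender is indifferent when −2p = 4p − 7(1−p), giving p = 7/13.
Let the defender play guard 1 with probability q. The attacker is indifferent when −2q + 4(1−q) = −7(1−q), giving q = 11/13.
The value is -2·(11/13) + (4)·(2/13) = -14/13.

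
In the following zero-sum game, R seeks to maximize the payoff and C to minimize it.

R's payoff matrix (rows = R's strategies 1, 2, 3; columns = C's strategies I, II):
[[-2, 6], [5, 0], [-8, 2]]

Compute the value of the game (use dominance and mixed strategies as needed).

Row 3 is strictly dominated by row 1, so R never plays it.
The remaining 2×2 game on (1, 2) × (I, II) has no saddle point. Let R play 1 with probability p; indifference gives −2p + 5(1−p) = 6p, so p = 5/13.
Similarly C's optimal q on I is 6/13, and the value is -2·(6/13) + (6)·(7/13) = 30/13.

30/13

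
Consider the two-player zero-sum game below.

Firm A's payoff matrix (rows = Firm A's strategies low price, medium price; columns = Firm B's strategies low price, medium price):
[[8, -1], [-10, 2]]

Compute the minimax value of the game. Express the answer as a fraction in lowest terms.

2/7

Row minima are -1 and -10, so Firm A's maximin is -1; column maxima are 8 and 2, so Firm B's minimax is 2. These differ, so the equilibrium is in mixed strategies.
Let Firm A play low price with probability p. Firm B is indifferent when 8p − 10(1−p) = −p + 2(1−p), giving p = 4/7.
Let Firm B play low price with probability q. Firm A is indifferent when 8q − (1−q) = −10q + 2(1−q), giving q = 1/7.
The value is 8·(1/7) + (-1)·(6/7) = 2/7.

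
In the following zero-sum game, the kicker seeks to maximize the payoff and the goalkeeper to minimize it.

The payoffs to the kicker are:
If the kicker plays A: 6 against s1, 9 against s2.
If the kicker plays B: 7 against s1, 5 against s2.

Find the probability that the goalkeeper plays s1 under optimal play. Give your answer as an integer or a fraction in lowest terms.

4/5

Row minima are 6 and 5, so the kicker's maximin is 6; column maxima are 7 and 9, so the goalkeeper's minimax is 7. These differ, so the equilibrium is in mixed strategies.
Let the goalkeeper play s1 with probability q. The kicker is indifferent when 6q + 9(1−q) = 7q + 5(1−q), giving q = 4/5.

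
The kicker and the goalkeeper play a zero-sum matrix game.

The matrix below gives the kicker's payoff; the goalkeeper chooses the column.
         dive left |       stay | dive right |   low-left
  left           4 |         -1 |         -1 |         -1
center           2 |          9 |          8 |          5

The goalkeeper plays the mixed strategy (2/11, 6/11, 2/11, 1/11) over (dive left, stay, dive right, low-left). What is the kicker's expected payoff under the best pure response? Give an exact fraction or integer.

79/11

left: (4)·(2/11) + (-1)·(6/11) + (-1)·(2/11) + (-1)·(1/11) = -1/11.
center: (2)·(2/11) + (9)·(6/11) + (8)·(2/11) + (5)·(1/11) = 79/11.
The best pure response is center with expected payoff 79/11.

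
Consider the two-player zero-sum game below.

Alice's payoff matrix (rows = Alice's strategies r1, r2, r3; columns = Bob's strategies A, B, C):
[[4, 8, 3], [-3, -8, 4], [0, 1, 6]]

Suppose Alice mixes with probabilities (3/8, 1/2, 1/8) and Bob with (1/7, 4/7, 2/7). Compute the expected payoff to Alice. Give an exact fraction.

17/28

Against (1/7, 4/7, 2/7), each row's expected payoff is r1: 6; r2: -27/7; r3: 16/7.
Taking the (3/8, 1/2, 1/8)-weighted average: (3/8)·(6) + (1/2)·(-27/7) + (1/8)·(16/7) = 17/28.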